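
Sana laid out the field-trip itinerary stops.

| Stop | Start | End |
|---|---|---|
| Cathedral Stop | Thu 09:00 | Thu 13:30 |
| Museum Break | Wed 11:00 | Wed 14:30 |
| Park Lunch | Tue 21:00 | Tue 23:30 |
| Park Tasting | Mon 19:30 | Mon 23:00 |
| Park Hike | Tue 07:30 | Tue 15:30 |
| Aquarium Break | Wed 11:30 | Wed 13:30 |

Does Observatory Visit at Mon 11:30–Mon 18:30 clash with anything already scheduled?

Park Tasting: starts Mon 19:30 at or after Observatory Visit ends Mon 18:30 → clear.
Park Hike: starts Tue 07:30 at or after Observatory Visit ends Mon 18:30 → clear.
Park Lunch: starts Tue 21:00 at or after Observatory Visit ends Mon 18:30 → clear.
Museum Break: starts Wed 11:00 at or after Observatory Visit ends Mon 18:30 → clear.
Aquarium Break: starts Wed 11:30 at or after Observatory Visit ends Mon 18:30 → clear.
Cathedral Stop: starts Thu 09:00 at or after Observatory Visit ends Mon 18:30 → clear.

No — it doesn't clash with anything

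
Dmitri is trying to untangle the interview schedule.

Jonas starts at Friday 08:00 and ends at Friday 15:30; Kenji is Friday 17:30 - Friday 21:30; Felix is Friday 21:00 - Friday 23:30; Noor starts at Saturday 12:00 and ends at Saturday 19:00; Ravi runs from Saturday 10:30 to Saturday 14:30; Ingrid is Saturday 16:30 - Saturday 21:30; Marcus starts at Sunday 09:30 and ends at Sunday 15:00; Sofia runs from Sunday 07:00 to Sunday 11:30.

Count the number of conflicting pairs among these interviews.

4

Two intervals overlap when each starts before the other ends.
Sorted by start: Jonas, Kenji, Felix, Ravi, Noor, Ingrid, Sofia, Marcus.
Kenji starts after Jonas ends, so nothing later overlaps Jonas either.
Felix starts before Kenji ends → Kenji and Felix overlap.
Ravi starts after Kenji ends, so nothing later overlaps Kenji either.
Ravi starts after Felix ends, so nothing later overlaps Felix either.
Noor starts before Ravi ends → Ravi and Noor overlap.
Ingrid starts after Ravi ends, so nothing later overlaps Ravi either.
Ingrid starts before Noor ends → Noor and Ingrid overlap.
Sofia starts after Noor ends, so nothing later overlaps Noor either.
Sofia starts after Ingrid ends, so nothing later overlaps Ingrid either.
Marcus starts before Sofia ends → Sofia and Marcus overlap.
Overlapping pairs: Felix & Kenji, Ingrid & Noor, Marcus & Sofia, Noor & Ravi — 4 in total.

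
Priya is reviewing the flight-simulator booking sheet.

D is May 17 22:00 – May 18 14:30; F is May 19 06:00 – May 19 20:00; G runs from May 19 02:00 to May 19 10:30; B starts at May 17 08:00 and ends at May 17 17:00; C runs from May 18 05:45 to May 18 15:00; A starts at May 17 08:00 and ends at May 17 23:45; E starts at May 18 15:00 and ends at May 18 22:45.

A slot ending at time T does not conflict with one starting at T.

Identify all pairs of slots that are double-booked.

Check each pair: they overlap iff neither finishes before the other starts.
Sorted by start: A, B, D, C, E, G, F.
B starts before A ends → A and B overlap.
D starts before A ends → A and D overlap.
C starts after A ends; A is clear from here.
D starts after B ends; B is clear from here.
C starts before D ends → D and C overlap.
E starts after D ends; D is clear from here.
E starts exactly when C ends (back-to-back, no overlap); C is clear from here.
G starts after E ends; E is clear from here.
F starts before G ends → G and F overlap.

A & B, A & D, C & D, F & G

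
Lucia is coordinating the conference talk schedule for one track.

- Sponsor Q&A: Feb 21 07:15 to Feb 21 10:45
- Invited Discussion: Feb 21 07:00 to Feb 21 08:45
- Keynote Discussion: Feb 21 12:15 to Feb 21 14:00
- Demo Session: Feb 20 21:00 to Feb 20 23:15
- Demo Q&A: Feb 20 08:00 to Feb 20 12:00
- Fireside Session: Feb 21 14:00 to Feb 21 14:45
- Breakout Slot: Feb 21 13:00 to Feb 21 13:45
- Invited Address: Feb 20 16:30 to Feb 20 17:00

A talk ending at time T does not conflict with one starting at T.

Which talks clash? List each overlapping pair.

Breakout Slot & Keynote Discussion, Invited Discussion & Sponsor Q&A

Two intervals overlap when each starts before the other ends.
Sorted by start: Demo Q&A, Invited Address, Demo Session, Invited Discussion, Sponsor Q&A, Keynote Discussion, Breakout Slot, Fireside Session.
Invited Address starts after Demo Q&A ends, so Demo Q&A has no further overlaps.
Demo Session starts after Invited Address ends, so Invited Address has no further overlaps.
Invited Discussion starts after Demo Session ends, so Demo Session has no further overlaps.
Sponsor Q&A starts before Invited Discussion ends → Invited Discussion and Sponsor Q&A overlap.
Keynote Discussion starts after Invited Discussion ends, so Invited Discussion has no further overlaps.
Keynote Discussion starts after Sponsor Q&A ends, so Sponsor Q&A has no further overlaps.
Breakout Slot starts before Keynote Discussion ends → Keynote Discussion and Breakout Slot overlap.
Fireside Session starts exactly when Keynote Discussion ends (back-to-back, no overlap).
Fireside Session starts after Breakout Slot ends.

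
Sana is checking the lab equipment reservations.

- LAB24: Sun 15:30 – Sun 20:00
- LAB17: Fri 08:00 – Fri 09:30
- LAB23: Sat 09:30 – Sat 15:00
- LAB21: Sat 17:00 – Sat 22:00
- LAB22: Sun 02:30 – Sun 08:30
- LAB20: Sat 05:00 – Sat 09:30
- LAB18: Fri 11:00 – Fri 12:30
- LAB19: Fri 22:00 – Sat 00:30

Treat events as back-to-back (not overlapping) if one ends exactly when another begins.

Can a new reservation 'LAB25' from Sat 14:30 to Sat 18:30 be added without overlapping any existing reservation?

No — it overlaps LAB21, LAB23

LAB17: ends Fri 09:30 at or before LAB25 starts Sat 14:30 → clear.
LAB18: ends Fri 12:30 at or before LAB25 starts Sat 14:30 → clear.
LAB19: ends Sat 00:30 at or before LAB25 starts Sat 14:30 → clear.
LAB20: ends Sat 09:30 at or before LAB25 starts Sat 14:30 → clear.
LAB23: starts Sat 09:30 before LAB25 ends Sat 18:30, and ends Sat 15:00 after LAB25 starts Sat 14:30 → overlap.
LAB21: starts Sat 17:00 before LAB25 ends Sat 18:30, and ends Sat 22:00 after LAB25 starts Sat 14:30 → overlap.
LAB22: starts Sun 02:30 at or after LAB25 ends Sat 18:30 → clear.
LAB24: starts Sun 15:30 at or after LAB25 ends Sat 18:30 → clear.
LAB25 overlaps LAB21, LAB23.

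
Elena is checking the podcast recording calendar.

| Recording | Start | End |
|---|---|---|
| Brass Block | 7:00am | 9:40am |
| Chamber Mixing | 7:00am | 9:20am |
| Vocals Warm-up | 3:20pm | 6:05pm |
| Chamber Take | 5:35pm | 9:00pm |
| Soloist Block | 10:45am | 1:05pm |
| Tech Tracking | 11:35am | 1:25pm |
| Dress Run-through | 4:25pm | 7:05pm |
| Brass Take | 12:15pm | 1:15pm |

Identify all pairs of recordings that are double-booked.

Brass Block & Chamber Mixing, Brass Take & Soloist Block, Brass Take & Tech Tracking, Chamber Take & Dress Run-through, Chamber Take & Vocals Warm-up, Dress Run-through & Vocals Warm-up, Soloist Block & Tech Tracking

Two intervals overlap when each starts before the other ends.
Sorted by start: Chamber Mixing, Brass Block, Soloist Block, Tech Tracking, Brass Take, Vocals Warm-up, Dress Run-through, Chamber Take.
Brass Block starts before Chamber Mixing ends → Chamber Mixing and Brass Block overlap.
Soloist Block starts after Chamber Mixing ends, so nothing later overlaps Chamber Mixing either.
Soloist Block starts after Brass Block ends, so nothing later overlaps Brass Block either.
Tech Tracking starts before Soloist Block ends → Soloist Block and Tech Tracking overlap.
Brass Take starts before Soloist Block ends → Soloist Block and Brass Take overlap.
Vocals Warm-up starts after Soloist Block ends, so nothing later overlaps Soloist Block either.
Brass Take starts before Tech Tracking ends → Tech Tracking and Brass Take overlap.
Vocals Warm-up starts after Tech Tracking ends, so nothing later overlaps Tech Tracking either.
Vocals Warm-up starts after Brass Take ends, so nothing later overlaps Brass Take either.
Dress Run-through starts before Vocals Warm-up ends → Vocals Warm-up and Dress Run-through overlap.
Chamber Take starts before Vocals Warm-up ends → Vocals Warm-up and Chamber Take overlap.
Chamber Take starts before Dress Run-through ends → Dress Run-through and Chamber Take overlap.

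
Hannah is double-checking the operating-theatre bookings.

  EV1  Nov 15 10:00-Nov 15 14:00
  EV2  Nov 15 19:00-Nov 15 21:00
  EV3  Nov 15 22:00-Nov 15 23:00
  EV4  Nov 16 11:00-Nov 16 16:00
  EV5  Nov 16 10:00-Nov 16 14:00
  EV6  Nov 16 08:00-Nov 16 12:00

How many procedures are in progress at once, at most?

3

Walk through starts and ends in time order (an end at T is processed before a start at T):
Nov 15 10:00 start EV1 → 1
Nov 15 14:00 end EV1 → 0
Nov 15 19:00 start EV2 → 1
Nov 15 21:00 end EV2 → 0
Nov 15 22:00 start EV3 → 1
Nov 15 23:00 end EV3 → 0
Nov 16 08:00 start EV6 → 1
Nov 16 10:00 start EV5 → 2
Nov 16 11:00 start EV4 → 3
Nov 16 12:00 end EV6 → 2
Nov 16 14:00 end EV5 → 1
Nov 16 16:00 end EV4 → 0
Peak is 3, at Nov 16 11:00 (EV4, EV5, EV6).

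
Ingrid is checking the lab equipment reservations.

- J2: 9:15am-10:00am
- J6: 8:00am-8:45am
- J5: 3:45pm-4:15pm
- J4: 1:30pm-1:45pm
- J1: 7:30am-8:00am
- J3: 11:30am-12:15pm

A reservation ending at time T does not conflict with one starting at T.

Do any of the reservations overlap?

No

Two intervals overlap when each starts before the other ends.
Sorted by start: J1, J6, J2, J3, J4, J5.
J6 starts exactly when J1 ends (back-to-back, no overlap); J1 is clear from here.
J2 starts after J6 ends; J6 is clear from here.
J3 starts after J2 ends; J2 is clear from here.
J4 starts after J3 ends; J3 is clear from here.
J5 starts after J4 ends.
Every pair is clear; the schedule has no overlaps.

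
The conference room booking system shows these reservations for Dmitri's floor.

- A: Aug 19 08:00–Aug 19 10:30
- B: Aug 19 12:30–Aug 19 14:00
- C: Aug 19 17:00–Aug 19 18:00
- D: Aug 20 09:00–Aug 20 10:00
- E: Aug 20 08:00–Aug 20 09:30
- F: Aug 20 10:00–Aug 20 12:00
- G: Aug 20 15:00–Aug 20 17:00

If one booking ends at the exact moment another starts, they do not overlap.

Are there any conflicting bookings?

Check each pair: they overlap iff neither finishes before the other starts.
Sorted by start: A, B, C, E, D, F, G.
B starts after A ends, so A has no further overlaps.
C starts after B ends, so B has no further overlaps.
E starts after C ends, so C has no further overlaps.
D starts before E ends → E and D overlap.
That's a conflict, so the schedule is not conflict-free.

Yes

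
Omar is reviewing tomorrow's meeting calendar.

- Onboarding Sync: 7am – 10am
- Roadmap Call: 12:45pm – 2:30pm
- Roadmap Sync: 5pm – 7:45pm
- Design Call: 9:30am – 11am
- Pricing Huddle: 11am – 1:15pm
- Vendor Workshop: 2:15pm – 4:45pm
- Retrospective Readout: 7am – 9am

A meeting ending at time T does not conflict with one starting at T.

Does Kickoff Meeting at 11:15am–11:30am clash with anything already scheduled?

Onboarding Sync: ends 10am at or before Kickoff Meeting starts 11:15am → clear.
Retrospective Readout: ends 9am at or before Kickoff Meeting starts 11:15am → clear.
Design Call: ends 11am at or before Kickoff Meeting starts 11:15am → clear.
Pricing Huddle: starts 11am before Kickoff Meeting ends 11:30am, and ends 1:15pm after Kickoff Meeting starts 11:15am → overlap.
Roadmap Call: starts 12:45pm at or after Kickoff Meeting ends 11:30am → clear.
Vendor Workshop: starts 2:15pm at or after Kickoff Meeting ends 11:30am → clear.
Roadmap Sync: starts 5pm at or after Kickoff Meeting ends 11:30am → clear.
Kickoff Meeting overlaps Pricing Huddle.

Yes — it overlaps Pricing Huddle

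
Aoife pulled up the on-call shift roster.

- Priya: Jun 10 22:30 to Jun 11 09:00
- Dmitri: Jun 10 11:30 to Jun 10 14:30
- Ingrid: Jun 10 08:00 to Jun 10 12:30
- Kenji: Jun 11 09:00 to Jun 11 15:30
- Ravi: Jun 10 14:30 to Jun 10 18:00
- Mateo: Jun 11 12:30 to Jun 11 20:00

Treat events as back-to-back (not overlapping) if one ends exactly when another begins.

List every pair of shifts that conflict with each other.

Dmitri & Ingrid, Kenji & Mateo

Sorted by start: Ingrid, Dmitri, Ravi, Priya, Kenji, Mateo.
Dmitri starts before Ingrid ends → Ingrid and Dmitri overlap.
Ravi starts after Ingrid ends; Ingrid is clear from here.
Ravi starts exactly when Dmitri ends (back-to-back, no overlap); Dmitri is clear from here.
Priya starts after Ravi ends; Ravi is clear from here.
Kenji starts exactly when Priya ends (back-to-back, no overlap); Priya is clear from here.
Mateo starts before Kenji ends → Kenji and Mateo overlap.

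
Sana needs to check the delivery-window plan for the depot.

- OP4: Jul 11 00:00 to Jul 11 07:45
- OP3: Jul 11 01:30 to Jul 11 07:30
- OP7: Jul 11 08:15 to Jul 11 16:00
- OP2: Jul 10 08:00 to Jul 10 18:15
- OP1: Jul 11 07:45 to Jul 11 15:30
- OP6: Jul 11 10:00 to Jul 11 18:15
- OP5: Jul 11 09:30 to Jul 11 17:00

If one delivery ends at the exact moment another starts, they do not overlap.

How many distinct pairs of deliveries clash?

7

Sorted by start: OP2, OP4, OP3, OP1, OP7, OP5, OP6.
OP4 starts after OP2 ends, so nothing later overlaps OP2 either.
OP3 starts before OP4 ends → OP4 and OP3 overlap.
OP1 starts exactly when OP4 ends (back-to-back, no overlap), so nothing later overlaps OP4 either.
OP1 starts after OP3 ends, so nothing later overlaps OP3 either.
OP7 starts before OP1 ends → OP1 and OP7 overlap.
OP5 starts before OP1 ends → OP1 and OP5 overlap.
OP6 starts before OP1 ends → OP1 and OP6 overlap.
OP5 starts before OP7 ends → OP7 and OP5 overlap.
OP6 starts before OP7 ends → OP7 and OP6 overlap.
OP6 starts before OP5 ends → OP5 and OP6 overlap.
Overlapping pairs: OP1 & OP5, OP1 & OP6, OP1 & OP7, OP3 & OP4, OP5 & OP6, OP5 & OP7, OP6 & OP7 — 7 in total.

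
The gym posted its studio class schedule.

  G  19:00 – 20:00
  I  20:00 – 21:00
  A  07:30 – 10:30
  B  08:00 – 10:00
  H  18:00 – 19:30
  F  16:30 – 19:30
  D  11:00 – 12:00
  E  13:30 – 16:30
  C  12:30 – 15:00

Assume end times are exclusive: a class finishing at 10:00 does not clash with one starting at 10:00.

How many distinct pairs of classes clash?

5

Sorted by start: A, B, D, C, E, F, H, G, I.
B starts before A ends → A and B overlap.
D starts after A ends; A is clear from here.
D starts after B ends; B is clear from here.
C starts after D ends; D is clear from here.
E starts before C ends → C and E overlap.
F starts after C ends; C is clear from here.
F starts exactly when E ends (back-to-back, no overlap); E is clear from here.
H starts before F ends → F and H overlap.
G starts before F ends → F and G overlap.
I starts after F ends.
G starts before H ends → H and G overlap.
I starts after H ends.
I starts exactly when G ends (back-to-back, no overlap).
Overlapping pairs: A & B, C & E, F & G, F & H, G & H — 5 in total.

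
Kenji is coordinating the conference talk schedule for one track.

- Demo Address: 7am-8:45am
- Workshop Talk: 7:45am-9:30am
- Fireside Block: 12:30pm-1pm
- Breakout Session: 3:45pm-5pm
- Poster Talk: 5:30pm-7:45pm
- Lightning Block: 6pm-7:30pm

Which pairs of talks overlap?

Sorted by start: Demo Address, Workshop Talk, Fireside Block, Breakout Session, Poster Talk, Lightning Block.
Workshop Talk starts before Demo Address ends → Demo Address and Workshop Talk overlap.
Fireside Block starts after Demo Address ends — done with Demo Address.
Fireside Block starts after Workshop Talk ends — done with Workshop Talk.
Breakout Session starts after Fireside Block ends — done with Fireside Block.
Poster Talk starts after Breakout Session ends — done with Breakout Session.
Lightning Block starts before Poster Talk ends → Poster Talk and Lightning Block overlap.

Demo Address & Workshop Talk, Lightning Block & Poster Talk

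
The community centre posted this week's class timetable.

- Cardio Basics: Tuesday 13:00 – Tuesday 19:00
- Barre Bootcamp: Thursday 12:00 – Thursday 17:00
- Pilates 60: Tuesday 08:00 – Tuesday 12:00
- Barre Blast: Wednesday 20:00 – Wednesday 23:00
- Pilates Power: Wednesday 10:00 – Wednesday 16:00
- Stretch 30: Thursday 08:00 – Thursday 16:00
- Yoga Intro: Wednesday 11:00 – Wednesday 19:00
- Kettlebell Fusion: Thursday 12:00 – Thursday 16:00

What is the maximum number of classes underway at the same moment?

3

Walk through starts and ends in time order (an end at T is processed before a start at T):
Tuesday 08:00 start Pilates 60 → 1
Tuesday 12:00 end Pilates 60 → 0
Tuesday 13:00 start Cardio Basics → 1
Tuesday 19:00 end Cardio Basics → 0
Wednesday 10:00 start Pilates Power → 1
Wednesday 11:00 start Yoga Intro → 2
Wednesday 16:00 end Pilates Power → 1
Wednesday 19:00 end Yoga Intro → 0
Wednesday 20:00 start Barre Blast → 1
Wednesday 23:00 end Barre Blast → 0
Thursday 08:00 start Stretch 30 → 1
Thursday 12:00 start Barre Bootcamp → 2
Thursday 12:00 start Kettlebell Fusion → 3
Thursday 16:00 end Kettlebell Fusion → 2
Thursday 16:00 end Stretch 30 → 1
Thursday 17:00 end Barre Bootcamp → 0
Peak is 3, at Thursday 12:00 (Barre Bootcamp, Kettlebell Fusion, Stretch 30).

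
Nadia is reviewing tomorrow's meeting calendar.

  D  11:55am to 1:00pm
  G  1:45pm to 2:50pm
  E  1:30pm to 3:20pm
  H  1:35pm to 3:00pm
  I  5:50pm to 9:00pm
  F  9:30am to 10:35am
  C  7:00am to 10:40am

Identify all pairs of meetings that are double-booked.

C & F, E & G, E & H, G & H

Sorted by start: C, F, D, E, H, G, I.
F starts before C ends → C and F overlap.
D starts after C ends; C is clear from here.
D starts after F ends; F is clear from here.
E starts after D ends; D is clear from here.
H starts before E ends → E and H overlap.
G starts before E ends → E and G overlap.
I starts after E ends.
G starts before H ends → H and G overlap.
I starts after H ends.
I starts after G ends.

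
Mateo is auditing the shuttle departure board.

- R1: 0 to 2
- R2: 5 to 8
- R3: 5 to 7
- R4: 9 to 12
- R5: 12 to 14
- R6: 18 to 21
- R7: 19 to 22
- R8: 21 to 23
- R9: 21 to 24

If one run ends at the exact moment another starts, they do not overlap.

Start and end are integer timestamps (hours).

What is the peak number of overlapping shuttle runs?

3

Walk through starts and ends in time order (an end at T is processed before a start at T):
0 start R1 → 1
2 end R1 → 0
5 start R2 → 1
5 start R3 → 2
7 end R3 → 1
8 end R2 → 0
9 start R4 → 1
12 end R4 → 0
12 start R5 → 1
14 end R5 → 0
18 start R6 → 1
19 start R7 → 2
21 end R6 → 1
21 start R8 → 2
21 start R9 → 3
22 end R7 → 2
23 end R8 → 1
24 end R9 → 0
Peak is 3, at 21 (R7, R8, R9).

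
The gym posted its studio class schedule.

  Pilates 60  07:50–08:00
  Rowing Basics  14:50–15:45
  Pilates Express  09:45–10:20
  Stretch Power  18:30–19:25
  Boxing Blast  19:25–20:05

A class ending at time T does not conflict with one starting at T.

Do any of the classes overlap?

Sorted by start: Pilates 60, Pilates Express, Rowing Basics, Stretch Power, Boxing Blast.
Pilates Express starts after Pilates 60 ends, so nothing later overlaps Pilates 60 either.
Rowing Basics starts after Pilates Express ends, so nothing later overlaps Pilates Express either.
Stretch Power starts after Rowing Basics ends, so nothing later overlaps Rowing Basics either.
Boxing Blast starts exactly when Stretch Power ends (back-to-back, no overlap).
Every pair is clear; the schedule has no overlaps.

No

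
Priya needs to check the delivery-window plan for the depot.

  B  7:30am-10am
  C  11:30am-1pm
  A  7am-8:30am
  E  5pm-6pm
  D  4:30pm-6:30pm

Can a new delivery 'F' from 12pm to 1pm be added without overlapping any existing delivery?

A: ends 8:30am at or before F starts 12pm → clear.
B: ends 10am at or before F starts 12pm → clear.
C: starts 11:30am before F ends 1pm, and ends 1pm after F starts 12pm → overlap.
D: starts 4:30pm at or after F ends 1pm → clear.
E: starts 5pm at or after F ends 1pm → clear.
F overlaps C.

No — it overlaps C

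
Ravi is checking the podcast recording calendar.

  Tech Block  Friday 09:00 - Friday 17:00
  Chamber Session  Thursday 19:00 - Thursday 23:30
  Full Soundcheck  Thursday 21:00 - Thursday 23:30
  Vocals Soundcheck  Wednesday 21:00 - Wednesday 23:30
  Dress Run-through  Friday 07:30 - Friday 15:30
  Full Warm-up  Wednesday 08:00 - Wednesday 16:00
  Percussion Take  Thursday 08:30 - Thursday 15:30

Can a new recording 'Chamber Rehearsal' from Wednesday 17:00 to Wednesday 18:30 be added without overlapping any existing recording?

Yes — the slot is free

Full Warm-up: ends Wednesday 16:00 at or before Chamber Rehearsal starts Wednesday 17:00 → clear.
Vocals Soundcheck: starts Wednesday 21:00 at or after Chamber Rehearsal ends Wednesday 18:30 → clear.
Percussion Take: starts Thursday 08:30 at or after Chamber Rehearsal ends Wednesday 18:30 → clear.
Chamber Session: starts Thursday 19:00 at or after Chamber Rehearsal ends Wednesday 18:30 → clear.
Full Soundcheck: starts Thursday 21:00 at or after Chamber Rehearsal ends Wednesday 18:30 → clear.
Dress Run-through: starts Friday 07:30 at or after Chamber Rehearsal ends Wednesday 18:30 → clear.
Tech Block: starts Friday 09:00 at or after Chamber Rehearsal ends Wednesday 18:30 → clear.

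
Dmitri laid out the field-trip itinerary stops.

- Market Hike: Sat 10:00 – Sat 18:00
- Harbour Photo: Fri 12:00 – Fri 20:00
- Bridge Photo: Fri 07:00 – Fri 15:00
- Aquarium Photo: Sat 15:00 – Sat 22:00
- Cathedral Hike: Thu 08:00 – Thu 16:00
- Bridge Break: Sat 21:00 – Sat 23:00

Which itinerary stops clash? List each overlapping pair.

Sorted by start: Cathedral Hike, Bridge Photo, Harbour Photo, Market Hike, Aquarium Photo, Bridge Break.
Bridge Photo starts after Cathedral Hike ends, so Cathedral Hike has no further overlaps.
Harbour Photo starts before Bridge Photo ends → Bridge Photo and Harbour Photo overlap.
Market Hike starts after Bridge Photo ends, so Bridge Photo has no further overlaps.
Market Hike starts after Harbour Photo ends, so Harbour Photo has no further overlaps.
Aquarium Photo starts before Market Hike ends → Market Hike and Aquarium Photo overlap.
Bridge Break starts after Market Hike ends.
Bridge Break starts before Aquarium Photo ends → Aquarium Photo and Bridge Break overlap.

Aquarium Photo & Bridge Break, Aquarium Photo & Market Hike, Bridge Photo & Harbour Photo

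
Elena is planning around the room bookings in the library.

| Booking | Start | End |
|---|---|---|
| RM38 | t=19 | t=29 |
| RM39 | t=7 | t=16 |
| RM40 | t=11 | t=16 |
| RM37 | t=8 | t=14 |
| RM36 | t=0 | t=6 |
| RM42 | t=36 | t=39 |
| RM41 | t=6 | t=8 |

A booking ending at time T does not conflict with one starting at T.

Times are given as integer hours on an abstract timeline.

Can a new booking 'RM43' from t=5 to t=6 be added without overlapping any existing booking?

RM36: starts t=0 before RM43 ends t=6, and ends t=6 after RM43 starts t=5 → overlap.
RM41: starts t=6 at or after RM43 ends t=6 → clear.
RM39: starts t=7 at or after RM43 ends t=6 → clear.
RM37: starts t=8 at or after RM43 ends t=6 → clear.
RM40: starts t=11 at or after RM43 ends t=6 → clear.
RM38: starts t=19 at or after RM43 ends t=6 → clear.
RM42: starts t=36 at or after RM43 ends t=6 → clear.
RM43 overlaps RM36.

No — it overlaps RM36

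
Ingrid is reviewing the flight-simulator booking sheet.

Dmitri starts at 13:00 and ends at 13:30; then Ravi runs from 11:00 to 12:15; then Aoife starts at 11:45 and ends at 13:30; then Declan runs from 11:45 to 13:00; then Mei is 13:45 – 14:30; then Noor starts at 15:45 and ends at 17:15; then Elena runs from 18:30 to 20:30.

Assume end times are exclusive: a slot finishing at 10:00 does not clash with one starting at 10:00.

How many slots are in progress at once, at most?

Sweep the timeline, counting +1 at each start and −1 at each end (ends before starts at a tie):
11:00 start Ravi → 1
11:45 start Aoife → 2
11:45 start Declan → 3
12:15 end Ravi → 2
13:00 end Declan → 1
13:00 start Dmitri → 2
13:30 end Aoife → 1
13:30 end Dmitri → 0
13:45 start Mei → 1
14:30 end Mei → 0
15:45 start Noor → 1
17:15 end Noor → 0
18:30 start Elena → 1
20:30 end Elena → 0
Peak is 3, at 11:45 (Aoife, Declan, Ravi).

3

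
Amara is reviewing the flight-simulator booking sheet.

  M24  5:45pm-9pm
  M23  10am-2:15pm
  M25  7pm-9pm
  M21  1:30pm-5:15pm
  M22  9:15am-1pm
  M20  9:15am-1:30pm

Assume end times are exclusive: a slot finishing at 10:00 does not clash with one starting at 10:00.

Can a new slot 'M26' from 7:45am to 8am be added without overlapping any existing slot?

Yes — the slot is free

M20: starts 9:15am at or after M26 ends 8am → clear.
M22: starts 9:15am at or after M26 ends 8am → clear.
M23: starts 10am at or after M26 ends 8am → clear.
M21: starts 1:30pm at or after M26 ends 8am → clear.
M24: starts 5:45pm at or after M26 ends 8am → clear.
M25: starts 7pm at or after M26 ends 8am → clear.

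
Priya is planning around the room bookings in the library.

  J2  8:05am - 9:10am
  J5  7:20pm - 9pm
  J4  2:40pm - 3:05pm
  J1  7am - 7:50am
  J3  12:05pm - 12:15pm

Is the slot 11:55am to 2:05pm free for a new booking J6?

No — it overlaps J3

J1: ends 7:50am at or before J6 starts 11:55am → clear.
J2: ends 9:10am at or before J6 starts 11:55am → clear.
J3: starts 12:05pm before J6 ends 2:05pm, and ends 12:15pm after J6 starts 11:55am → overlap.
J4: starts 2:40pm at or after J6 ends 2:05pm → clear.
J5: starts 7:20pm at or after J6 ends 2:05pm → clear.
J6 overlaps J3.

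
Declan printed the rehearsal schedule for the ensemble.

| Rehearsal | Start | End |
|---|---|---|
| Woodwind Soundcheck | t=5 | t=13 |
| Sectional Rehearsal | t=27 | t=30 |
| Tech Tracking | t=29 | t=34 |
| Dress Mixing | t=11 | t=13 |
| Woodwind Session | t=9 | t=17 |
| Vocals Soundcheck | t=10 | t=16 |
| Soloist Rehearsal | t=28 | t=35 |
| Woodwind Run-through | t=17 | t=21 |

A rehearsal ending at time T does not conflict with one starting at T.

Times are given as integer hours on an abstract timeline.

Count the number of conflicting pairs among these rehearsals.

9

Two intervals overlap when each starts before the other ends.
Sorted by start: Woodwind Soundcheck, Woodwind Session, Vocals Soundcheck, Dress Mixing, Woodwind Run-through, Sectional Rehearsal, Soloist Rehearsal, Tech Tracking.
Woodwind Session starts before Woodwind Soundcheck ends → Woodwind Soundcheck and Woodwind Session overlap.
Vocals Soundcheck starts before Woodwind Soundcheck ends → Woodwind Soundcheck and Vocals Soundcheck overlap.
Dress Mixing starts before Woodwind Soundcheck ends → Woodwind Soundcheck and Dress Mixing overlap.
Woodwind Run-through starts after Woodwind Soundcheck ends, so nothing later overlaps Woodwind Soundcheck either.
Vocals Soundcheck starts before Woodwind Session ends → Woodwind Session and Vocals Soundcheck overlap.
Dress Mixing starts before Woodwind Session ends → Woodwind Session and Dress Mixing overlap.
Woodwind Run-through starts exactly when Woodwind Session ends (back-to-back, no overlap), so nothing later overlaps Woodwind Session either.
Dress Mixing starts before Vocals Soundcheck ends → Vocals Soundcheck and Dress Mixing overlap.
Woodwind Run-through starts after Vocals Soundcheck ends, so nothing later overlaps Vocals Soundcheck either.
Woodwind Run-through starts after Dress Mixing ends, so nothing later overlaps Dress Mixing either.
Sectional Rehearsal starts after Woodwind Run-through ends, so nothing later overlaps Woodwind Run-through either.
Soloist Rehearsal starts before Sectional Rehearsal ends → Sectional Rehearsal and Soloist Rehearsal overlap.
Tech Tracking starts before Sectional Rehearsal ends → Sectional Rehearsal and Tech Tracking overlap.
Tech Tracking starts before Soloist Rehearsal ends → Soloist Rehearsal and Tech Tracking overlap.
Overlapping pairs: Dress Mixing & Vocals Soundcheck, Dress Mixing & Woodwind Session, Dress Mixing & Woodwind Soundcheck, Sectional Rehearsal & Soloist Rehearsal, Sectional Rehearsal & Tech Tracking, Soloist Rehearsal & Tech Tracking, Vocals Soundcheck & Woodwind Session, Vocals Soundcheck & Woodwind Soundcheck, Woodwind Session & Woodwind Soundcheck — 9 in total.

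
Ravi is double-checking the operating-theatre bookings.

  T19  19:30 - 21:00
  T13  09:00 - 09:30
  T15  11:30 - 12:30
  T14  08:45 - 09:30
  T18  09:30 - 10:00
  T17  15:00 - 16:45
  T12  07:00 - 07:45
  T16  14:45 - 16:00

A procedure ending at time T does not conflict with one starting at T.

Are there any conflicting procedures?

Yes

Sorted by start: T12, T14, T13, T18, T15, T16, T17, T19.
T14 starts after T12 ends — done with T12.
T13 starts before T14 ends → T14 and T13 overlap.
That's a conflict, so the schedule is not conflict-free.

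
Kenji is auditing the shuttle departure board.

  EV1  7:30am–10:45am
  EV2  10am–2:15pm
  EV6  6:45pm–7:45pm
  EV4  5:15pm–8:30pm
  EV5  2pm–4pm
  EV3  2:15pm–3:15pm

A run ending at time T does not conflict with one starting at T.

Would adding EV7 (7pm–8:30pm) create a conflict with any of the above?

EV1: ends 10:45am at or before EV7 starts 7pm → clear.
EV2: ends 2:15pm at or before EV7 starts 7pm → clear.
EV5: ends 4pm at or before EV7 starts 7pm → clear.
EV3: ends 3:15pm at or before EV7 starts 7pm → clear.
EV4: starts 5:15pm before EV7 ends 8:30pm, and ends 8:30pm after EV7 starts 7pm → overlap.
EV6: starts 6:45pm before EV7 ends 8:30pm, and ends 7:45pm after EV7 starts 7pm → overlap.
EV7 overlaps EV4, EV6.

Yes — it overlaps EV4, EV6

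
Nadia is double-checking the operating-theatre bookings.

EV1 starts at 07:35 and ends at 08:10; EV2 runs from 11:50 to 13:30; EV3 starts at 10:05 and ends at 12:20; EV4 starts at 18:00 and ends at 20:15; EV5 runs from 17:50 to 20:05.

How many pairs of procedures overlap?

Sorted by start: EV1, EV3, EV2, EV5, EV4.
EV3 starts after EV1 ends; EV1 is clear from here.
EV2 starts before EV3 ends → EV3 and EV2 overlap.
EV5 starts after EV3 ends; EV3 is clear from here.
EV5 starts after EV2 ends; EV2 is clear from here.
EV4 starts before EV5 ends → EV5 and EV4 overlap.
Overlapping pairs: EV2 & EV3, EV4 & EV5 — 2 in total.

2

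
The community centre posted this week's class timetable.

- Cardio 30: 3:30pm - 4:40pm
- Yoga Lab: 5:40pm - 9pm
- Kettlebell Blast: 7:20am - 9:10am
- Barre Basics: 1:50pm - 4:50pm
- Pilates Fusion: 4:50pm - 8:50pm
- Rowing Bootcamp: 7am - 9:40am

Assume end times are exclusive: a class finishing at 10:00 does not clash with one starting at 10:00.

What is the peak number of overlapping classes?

2

Sweep the timeline, counting +1 at each start and −1 at each end (ends before starts at a tie):
7am start Rowing Bootcamp → 1
7:20am start Kettlebell Blast → 2
9:10am end Kettlebell Blast → 1
9:40am end Rowing Bootcamp → 0
1:50pm start Barre Basics → 1
3:30pm start Cardio 30 → 2
4:40pm end Cardio 30 → 1
4:50pm end Barre Basics → 0
4:50pm start Pilates Fusion → 1
5:40pm start Yoga Lab → 2
8:50pm end Pilates Fusion → 1
9pm end Yoga Lab → 0
Peak is 2, at 7:20am (Kettlebell Blast, Rowing Bootcamp).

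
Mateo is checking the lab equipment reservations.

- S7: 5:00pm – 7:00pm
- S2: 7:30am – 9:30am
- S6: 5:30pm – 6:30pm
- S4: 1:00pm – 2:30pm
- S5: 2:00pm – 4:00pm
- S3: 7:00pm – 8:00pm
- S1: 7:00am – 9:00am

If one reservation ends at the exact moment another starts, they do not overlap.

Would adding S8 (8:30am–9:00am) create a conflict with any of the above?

Yes — it overlaps S1, S2

S1: starts 7:00am before S8 ends 9:00am, and ends 9:00am after S8 starts 8:30am → overlap.
S2: starts 7:30am before S8 ends 9:00am, and ends 9:30am after S8 starts 8:30am → overlap.
S4: starts 1:00pm at or after S8 ends 9:00am → clear.
S5: starts 2:00pm at or after S8 ends 9:00am → clear.
S7: starts 5:00pm at or after S8 ends 9:00am → clear.
S6: starts 5:30pm at or after S8 ends 9:00am → clear.
S3: starts 7:00pm at or after S8 ends 9:00am → clear.
S8 overlaps S1, S2.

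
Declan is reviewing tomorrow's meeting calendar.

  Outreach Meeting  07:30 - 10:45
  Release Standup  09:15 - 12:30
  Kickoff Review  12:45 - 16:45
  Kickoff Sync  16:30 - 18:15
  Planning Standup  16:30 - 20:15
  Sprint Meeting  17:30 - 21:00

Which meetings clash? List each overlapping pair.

Sorted by start: Outreach Meeting, Release Standup, Kickoff Review, Kickoff Sync, Planning Standup, Sprint Meeting.
Release Standup starts before Outreach Meeting ends → Outreach Meeting and Release Standup overlap.
Kickoff Review starts after Outreach Meeting ends — done with Outreach Meeting.
Kickoff Review starts after Release Standup ends — done with Release Standup.
Kickoff Sync starts before Kickoff Review ends → Kickoff Review and Kickoff Sync overlap.
Planning Standup starts before Kickoff Review ends → Kickoff Review and Planning Standup overlap.
Sprint Meeting starts after Kickoff Review ends.
Planning Standup starts before Kickoff Sync ends → Kickoff Sync and Planning Standup overlap.
Sprint Meeting starts before Kickoff Sync ends → Kickoff Sync and Sprint Meeting overlap.
Sprint Meeting starts before Planning Standup ends → Planning Standup and Sprint Meeting overlap.

Kickoff Review & Kickoff Sync, Kickoff Review & Planning Standup, Kickoff Sync & Planning Standup, Kickoff Sync & Sprint Meeting, Outreach Meeting & Release Standup, Planning Standup & Sprint Meeting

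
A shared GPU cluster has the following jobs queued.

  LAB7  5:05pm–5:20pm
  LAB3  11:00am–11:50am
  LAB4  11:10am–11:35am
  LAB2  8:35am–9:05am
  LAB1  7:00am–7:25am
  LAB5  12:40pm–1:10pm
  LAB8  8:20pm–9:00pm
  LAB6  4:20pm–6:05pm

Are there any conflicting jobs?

Sorted by start: LAB1, LAB2, LAB3, LAB4, LAB5, LAB6, LAB7, LAB8.
LAB2 starts after LAB1 ends; LAB1 is clear from here.
LAB3 starts after LAB2 ends; LAB2 is clear from here.
LAB4 starts before LAB3 ends → LAB3 and LAB4 overlap.
That's a conflict, so the schedule is not conflict-free.

Yes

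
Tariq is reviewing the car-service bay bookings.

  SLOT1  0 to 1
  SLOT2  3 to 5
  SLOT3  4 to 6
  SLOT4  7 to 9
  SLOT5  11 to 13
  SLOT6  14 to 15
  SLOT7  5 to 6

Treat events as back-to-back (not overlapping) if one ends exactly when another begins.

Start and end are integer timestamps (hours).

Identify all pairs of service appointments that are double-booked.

SLOT2 & SLOT3, SLOT3 & SLOT7

Check each pair: they overlap iff neither finishes before the other starts.
Sorted by start: SLOT1, SLOT2, SLOT3, SLOT7, SLOT4, SLOT5, SLOT6.
SLOT2 starts after SLOT1 ends, so nothing later overlaps SLOT1 either.
SLOT3 starts before SLOT2 ends → SLOT2 and SLOT3 overlap.
SLOT7 starts exactly when SLOT2 ends (back-to-back, no overlap), so nothing later overlaps SLOT2 either.
SLOT7 starts before SLOT3 ends → SLOT3 and SLOT7 overlap.
SLOT4 starts after SLOT3 ends, so nothing later overlaps SLOT3 either.
SLOT4 starts after SLOT7 ends, so nothing later overlaps SLOT7 either.
SLOT5 starts after SLOT4 ends, so nothing later overlaps SLOT4 either.
SLOT6 starts after SLOT5 ends.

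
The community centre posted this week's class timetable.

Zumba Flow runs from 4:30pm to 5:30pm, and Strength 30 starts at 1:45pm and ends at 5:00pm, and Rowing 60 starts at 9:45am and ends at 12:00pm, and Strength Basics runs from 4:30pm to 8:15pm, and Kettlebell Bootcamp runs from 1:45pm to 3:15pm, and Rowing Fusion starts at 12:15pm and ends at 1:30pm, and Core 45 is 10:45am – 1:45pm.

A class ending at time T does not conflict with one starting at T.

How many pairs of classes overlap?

Sorted by start: Rowing 60, Core 45, Rowing Fusion, Strength 30, Kettlebell Bootcamp, Zumba Flow, Strength Basics.
Core 45 starts before Rowing 60 ends → Rowing 60 and Core 45 overlap.
Rowing Fusion starts after Rowing 60 ends, so Rowing 60 has no further overlaps.
Rowing Fusion starts before Core 45 ends → Core 45 and Rowing Fusion overlap.
Strength 30 starts exactly when Core 45 ends (back-to-back, no overlap), so Core 45 has no further overlaps.
Strength 30 starts after Rowing Fusion ends, so Rowing Fusion has no further overlaps.
Kettlebell Bootcamp starts before Strength 30 ends → Strength 30 and Kettlebell Bootcamp overlap.
Zumba Flow starts before Strength 30 ends → Strength 30 and Zumba Flow overlap.
Strength Basics starts before Strength 30 ends → Strength 30 and Strength Basics overlap.
Zumba Flow starts after Kettlebell Bootcamp ends, so Kettlebell Bootcamp has no further overlaps.
Strength Basics starts before Zumba Flow ends → Zumba Flow and Strength Basics overlap.
Overlapping pairs: Core 45 & Rowing 60, Core 45 & Rowing Fusion, Kettlebell Bootcamp & Strength 30, Strength 30 & Strength Basics, Strength 30 & Zumba Flow, Strength Basics & Zumba Flow — 6 in total.

6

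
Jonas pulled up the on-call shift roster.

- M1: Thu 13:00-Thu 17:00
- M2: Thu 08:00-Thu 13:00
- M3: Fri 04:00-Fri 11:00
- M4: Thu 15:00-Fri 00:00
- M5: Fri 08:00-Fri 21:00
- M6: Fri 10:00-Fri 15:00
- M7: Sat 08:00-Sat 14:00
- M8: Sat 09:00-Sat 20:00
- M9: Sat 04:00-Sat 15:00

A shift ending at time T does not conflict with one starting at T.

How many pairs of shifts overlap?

Sorted by start: M2, M1, M4, M3, M5, M6, M9, M7, M8.
M1 starts exactly when M2 ends (back-to-back, no overlap), so M2 has no further overlaps.
M4 starts before M1 ends → M1 and M4 overlap.
M3 starts after M1 ends, so M1 has no further overlaps.
M3 starts after M4 ends, so M4 has no further overlaps.
M5 starts before M3 ends → M3 and M5 overlap.
M6 starts before M3 ends → M3 and M6 overlap.
M9 starts after M3 ends, so M3 has no further overlaps.
M6 starts before M5 ends → M5 and M6 overlap.
M9 starts after M5 ends, so M5 has no further overlaps.
M9 starts after M6 ends, so M6 has no further overlaps.
M7 starts before M9 ends → M9 and M7 overlap.
M8 starts before M9 ends → M9 and M8 overlap.
M8 starts before M7 ends → M7 and M8 overlap.
Overlapping pairs: M1 & M4, M3 & M5, M3 & M6, M5 & M6, M7 & M8, M7 & M9, M8 & M9 — 7 in total.

7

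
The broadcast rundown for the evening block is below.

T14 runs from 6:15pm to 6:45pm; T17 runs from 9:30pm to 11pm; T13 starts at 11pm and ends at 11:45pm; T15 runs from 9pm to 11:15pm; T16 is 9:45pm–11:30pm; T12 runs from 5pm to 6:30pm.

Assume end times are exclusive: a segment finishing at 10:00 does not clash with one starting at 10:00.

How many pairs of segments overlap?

6

Two intervals overlap when each starts before the other ends.
Sorted by start: T12, T14, T15, T17, T16, T13.
T14 starts before T12 ends → T12 and T14 overlap.
T15 starts after T12 ends; T12 is clear from here.
T15 starts after T14 ends; T14 is clear from here.
T17 starts before T15 ends → T15 and T17 overlap.
T16 starts before T15 ends → T15 and T16 overlap.
T13 starts before T15 ends → T15 and T13 overlap.
T16 starts before T17 ends → T17 and T16 overlap.
T13 starts exactly when T17 ends (back-to-back, no overlap).
T13 starts before T16 ends → T16 and T13 overlap.
Overlapping pairs: T12 & T14, T13 & T15, T13 & T16, T15 & T16, T15 & T17, T16 & T17 — 6 in total.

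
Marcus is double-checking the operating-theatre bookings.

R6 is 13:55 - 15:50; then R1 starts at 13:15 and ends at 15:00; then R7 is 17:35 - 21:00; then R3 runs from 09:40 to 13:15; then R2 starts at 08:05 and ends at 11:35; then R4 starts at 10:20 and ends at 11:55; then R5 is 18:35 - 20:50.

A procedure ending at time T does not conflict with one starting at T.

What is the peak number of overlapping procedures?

Sweep the timeline, counting +1 at each start and −1 at each end (ends before starts at a tie):
08:05 start R2 → 1
09:40 start R3 → 2
10:20 start R4 → 3
11:35 end R2 → 2
11:55 end R4 → 1
13:15 end R3 → 0
13:15 start R1 → 1
13:55 start R6 → 2
15:00 end R1 → 1
15:50 end R6 → 0
17:35 start R7 → 1
18:35 start R5 → 2
20:50 end R5 → 1
21:00 end R7 → 0
Peak is 3, at 10:20 (R2, R3, R4).

3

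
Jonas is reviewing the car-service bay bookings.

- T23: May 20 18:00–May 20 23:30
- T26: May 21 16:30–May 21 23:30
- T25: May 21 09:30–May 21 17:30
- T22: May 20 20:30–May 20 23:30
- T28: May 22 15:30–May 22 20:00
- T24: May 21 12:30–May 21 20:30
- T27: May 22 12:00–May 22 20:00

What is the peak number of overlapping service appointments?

Walk through starts and ends in time order (an end at T is processed before a start at T):
May 20 18:00 start T23 → 1
May 20 20:30 start T22 → 2
May 20 23:30 end T22 → 1
May 20 23:30 end T23 → 0
May 21 09:30 start T25 → 1
May 21 12:30 start T24 → 2
May 21 16:30 start T26 → 3
May 21 17:30 end T25 → 2
May 21 20:30 end T24 → 1
May 21 23:30 end T26 → 0
May 22 12:00 start T27 → 1
May 22 15:30 start T28 → 2
May 22 20:00 end T27 → 1
May 22 20:00 end T28 → 0
Peak is 3, at May 21 16:30 (T24, T25, T26).

3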